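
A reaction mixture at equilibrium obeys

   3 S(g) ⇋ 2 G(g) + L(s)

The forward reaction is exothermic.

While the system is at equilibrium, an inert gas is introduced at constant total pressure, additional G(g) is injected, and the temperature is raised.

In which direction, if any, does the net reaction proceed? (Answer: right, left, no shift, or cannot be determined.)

left

Adding inert gas at constant total pressure expands the volume and lowers every reacting partial pressure. With Δn_gas = 2 − 3 = -1, Q moves away from K toward the side with fewer gas moles, so the system shifts toward the side with more gas moles — to the left.
Adding G (g), a product, drives the reaction to the left.
The forward reaction is exothermic. Raising T favours the endothermic direction — shift to the left.
All effects act in the same direction — net shift to the left.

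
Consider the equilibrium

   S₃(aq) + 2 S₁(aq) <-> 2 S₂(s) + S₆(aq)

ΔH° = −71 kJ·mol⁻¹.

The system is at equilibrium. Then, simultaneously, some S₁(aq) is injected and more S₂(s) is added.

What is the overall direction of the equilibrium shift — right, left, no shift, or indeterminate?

Adding S₁ (aq), a reactant, drives the reaction to the right.
S₂ is a pure solid; its activity is 1 regardless of amount, so Q is unaffected — no shift from this change.
Only the nonzero effect(s) matter; the net shift is to the right.

right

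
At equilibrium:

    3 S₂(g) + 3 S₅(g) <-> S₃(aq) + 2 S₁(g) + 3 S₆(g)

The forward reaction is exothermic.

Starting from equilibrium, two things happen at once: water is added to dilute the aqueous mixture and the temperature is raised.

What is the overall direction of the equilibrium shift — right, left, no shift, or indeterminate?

cannot be determined

Dilution lowers every aqueous concentration by the same factor. Δn_aq = 1 − 0 = +1, so the system shifts toward the side with more dissolved moles — to the right.
The forward reaction is exothermic. Raising T favours the endothermic direction — shift to the left.
The individual effects push in opposite directions; without quantitative information the net direction cannot be determined.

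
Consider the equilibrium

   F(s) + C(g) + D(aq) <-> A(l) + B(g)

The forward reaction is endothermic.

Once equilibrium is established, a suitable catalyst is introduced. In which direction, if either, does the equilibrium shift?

no shift

A catalyst speeds both forward and reverse rates equally; it changes neither Q nor K — no shift from this change.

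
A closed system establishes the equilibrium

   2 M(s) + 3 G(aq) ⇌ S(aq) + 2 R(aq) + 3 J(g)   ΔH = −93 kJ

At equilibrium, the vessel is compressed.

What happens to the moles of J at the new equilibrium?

Gas moles: reactants 0, products 3 (Δn_gas = +3). Compression shifts the system toward the side with fewer moles of gas — to the left.
The net shift is to the left. J is a product, so its amount decreases.

decreases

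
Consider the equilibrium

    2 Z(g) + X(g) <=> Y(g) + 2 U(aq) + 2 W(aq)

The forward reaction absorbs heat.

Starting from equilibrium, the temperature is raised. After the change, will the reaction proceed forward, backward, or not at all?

right

The forward reaction is endothermic. Raising T favours the endothermic direction — shift to the right.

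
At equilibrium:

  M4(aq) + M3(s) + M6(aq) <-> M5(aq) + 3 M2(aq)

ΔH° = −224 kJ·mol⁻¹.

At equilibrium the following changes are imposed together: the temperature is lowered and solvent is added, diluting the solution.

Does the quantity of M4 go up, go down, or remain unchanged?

The forward reaction is exothermic. Lowering T favours the exothermic direction — shift to the right.
Dilution lowers every aqueous concentration by the same factor. Δn_aq = 4 − 2 = +2, so the system shifts toward the side with more dissolved moles — to the right.
The net shift is to the right. M4 is a reactant, so its amount decreases.

decreases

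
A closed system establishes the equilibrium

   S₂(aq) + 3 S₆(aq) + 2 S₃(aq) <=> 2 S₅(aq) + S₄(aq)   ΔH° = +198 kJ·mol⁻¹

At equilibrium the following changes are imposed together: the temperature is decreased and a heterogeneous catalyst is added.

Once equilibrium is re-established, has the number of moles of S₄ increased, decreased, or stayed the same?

decreases

The forward reaction is endothermic. Lowering T favours the exothermic direction — shift to the left.
A catalyst speeds both forward and reverse rates equally; it changes neither Q nor K — no shift from this change.
The net shift is to the left. S₄ is a product, so its amount decreases.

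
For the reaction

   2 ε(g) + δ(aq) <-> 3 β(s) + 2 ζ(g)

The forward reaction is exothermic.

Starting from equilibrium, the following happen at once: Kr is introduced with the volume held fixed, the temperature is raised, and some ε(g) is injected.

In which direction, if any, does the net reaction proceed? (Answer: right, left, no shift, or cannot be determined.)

cannot be determined

At constant volume, adding an inert gas leaves every reacting species' partial pressure unchanged, so Q is unchanged — no shift from this change.
The forward reaction is exothermic. Raising T favours the endothermic direction — shift to the left.
Adding ε (g), a reactant, drives the reaction to the right.
The individual effects push in opposite directions; without quantitative information the net direction cannot be determined.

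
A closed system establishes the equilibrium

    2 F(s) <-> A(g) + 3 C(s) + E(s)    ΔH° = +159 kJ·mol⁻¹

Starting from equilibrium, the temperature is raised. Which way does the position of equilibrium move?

right

The forward reaction is endothermic. Raising T favours the endothermic direction — shift to the right.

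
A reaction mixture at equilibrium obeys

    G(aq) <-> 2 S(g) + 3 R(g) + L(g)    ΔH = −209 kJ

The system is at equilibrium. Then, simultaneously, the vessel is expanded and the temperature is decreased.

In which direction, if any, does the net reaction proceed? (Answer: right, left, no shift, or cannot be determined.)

Gas moles: reactants 0, products 6 (Δn_gas = +6). Expansion shifts the system toward the side with more moles of gas — to the right.
The forward reaction is exothermic. Lowering T favours the exothermic direction — shift to the right.
All effects act in the same direction — net shift to the right.

right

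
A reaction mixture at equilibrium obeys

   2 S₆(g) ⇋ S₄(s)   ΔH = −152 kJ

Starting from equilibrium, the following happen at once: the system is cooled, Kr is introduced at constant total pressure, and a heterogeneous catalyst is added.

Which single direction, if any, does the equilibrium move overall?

The forward reaction is exothermic. Lowering T favours the exothermic direction — shift to the right.
Adding inert gas at constant total pressure expands the volume and lowers every reacting partial pressure. With Δn_gas = 0 − 2 = -2, Q moves away from K toward the side with fewer gas moles, so the system shifts toward the side with more gas moles — to the left.
A catalyst speeds both forward and reverse rates equally; it changes neither Q nor K — no shift from this change.
The individual effects push in opposite directions; without quantitative information the net direction cannot be determined.

cannot be determined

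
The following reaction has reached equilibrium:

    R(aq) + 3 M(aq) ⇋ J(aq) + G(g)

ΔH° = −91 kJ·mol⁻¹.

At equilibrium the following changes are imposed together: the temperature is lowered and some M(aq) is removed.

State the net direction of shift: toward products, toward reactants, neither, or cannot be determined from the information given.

cannot be determined

The forward reaction is exothermic. Lowering T favours the exothermic direction — shift to the right.
Removing M (aq), a reactant, drives the reaction to the left.
The individual effects push in opposite directions; without quantitative information the net direction cannot be determined.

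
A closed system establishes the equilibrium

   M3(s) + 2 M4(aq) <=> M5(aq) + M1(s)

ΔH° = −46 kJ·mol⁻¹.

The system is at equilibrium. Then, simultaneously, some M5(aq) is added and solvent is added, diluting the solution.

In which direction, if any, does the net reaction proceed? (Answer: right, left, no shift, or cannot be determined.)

left

Adding M5 (aq), a product, drives the reaction to the left.
Dilution lowers every aqueous concentration by the same factor. Δn_aq = 1 − 2 = -1, so the system shifts toward the side with more dissolved moles — to the left.
All effects act in the same direction — net shift to the left.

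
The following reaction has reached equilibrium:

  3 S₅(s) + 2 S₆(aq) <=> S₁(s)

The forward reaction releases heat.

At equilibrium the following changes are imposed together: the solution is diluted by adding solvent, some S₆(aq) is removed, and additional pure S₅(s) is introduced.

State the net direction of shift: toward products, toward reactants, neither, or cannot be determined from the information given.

Dilution lowers every aqueous concentration by the same factor. Δn_aq = 0 − 2 = -2, so the system shifts toward the side with more dissolved moles — to the left.
Removing S₆ (aq), a reactant, drives the reaction to the left.
S₅ is a pure solid; its activity is 1 regardless of amount, so Q is unaffected — no shift from this change.
Only the nonzero effect(s) matter; the net shift is to the left.

left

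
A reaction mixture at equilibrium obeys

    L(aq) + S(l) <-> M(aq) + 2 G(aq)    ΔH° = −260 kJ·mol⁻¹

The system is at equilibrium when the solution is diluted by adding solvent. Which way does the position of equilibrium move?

right

Dilution lowers every aqueous concentration by the same factor. Δn_aq = 3 − 1 = +2, so the system shifts toward the side with more dissolved moles — to the right.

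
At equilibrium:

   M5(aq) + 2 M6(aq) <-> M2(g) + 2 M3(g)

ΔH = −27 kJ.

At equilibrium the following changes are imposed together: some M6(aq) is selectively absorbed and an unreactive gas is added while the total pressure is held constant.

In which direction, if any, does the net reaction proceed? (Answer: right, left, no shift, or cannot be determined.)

Removing M6 (aq), a reactant, drives the reaction to the left.
Adding inert gas at constant total pressure expands the volume and lowers every reacting partial pressure. With Δn_gas = 3 − 0 = +3, Q moves away from K toward the side with fewer gas moles, so the system shifts toward the side with more gas moles — to the right.
The individual effects push in opposite directions; without quantitative information the net direction cannot be determined.

cannot be determined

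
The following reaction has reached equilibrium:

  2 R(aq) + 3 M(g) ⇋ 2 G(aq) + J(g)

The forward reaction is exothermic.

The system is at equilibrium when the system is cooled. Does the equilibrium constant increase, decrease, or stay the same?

K depends on temperature via the van 't Hoff relation. The forward reaction is exothermic, so lowering T increases K.

increases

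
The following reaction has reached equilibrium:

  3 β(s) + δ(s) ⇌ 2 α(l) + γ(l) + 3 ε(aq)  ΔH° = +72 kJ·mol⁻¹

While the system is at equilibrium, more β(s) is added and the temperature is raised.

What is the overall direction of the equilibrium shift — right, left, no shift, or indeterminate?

right

β is a pure solid; its activity is 1 regardless of amount, so Q is unaffected — no shift from this change.
The forward reaction is endothermic. Raising T favours the endothermic direction — shift to the right.
Only the nonzero effect(s) matter; the net shift is to the right.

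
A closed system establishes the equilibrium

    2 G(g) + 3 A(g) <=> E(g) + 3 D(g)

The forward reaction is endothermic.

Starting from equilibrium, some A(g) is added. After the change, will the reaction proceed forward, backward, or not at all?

Adding A (g), a reactant, drives the reaction to the right.

right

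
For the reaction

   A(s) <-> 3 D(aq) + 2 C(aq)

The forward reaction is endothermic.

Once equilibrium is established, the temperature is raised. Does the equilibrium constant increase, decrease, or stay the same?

K depends on temperature via the van 't Hoff relation. The forward reaction is endothermic, so raising T increases K.

increases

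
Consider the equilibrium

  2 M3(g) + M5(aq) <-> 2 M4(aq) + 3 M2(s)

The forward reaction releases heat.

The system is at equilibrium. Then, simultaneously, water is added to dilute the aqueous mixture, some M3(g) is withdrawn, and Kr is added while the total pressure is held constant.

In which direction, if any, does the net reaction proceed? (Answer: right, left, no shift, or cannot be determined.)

Dilution lowers every aqueous concentration by the same factor. Δn_aq = 2 − 1 = +1, so the system shifts toward the side with more dissolved moles — to the right.
Removing M3 (g), a reactant, drives the reaction to the left.
Adding inert gas at constant total pressure expands the volume and lowers every reacting partial pressure. With Δn_gas = 0 − 2 = -2, Q moves away from K toward the side with fewer gas moles, so the system shifts toward the side with more gas moles — to the left.
The individual effects push in opposite directions; without quantitative information the net direction cannot be determined.

cannot be determined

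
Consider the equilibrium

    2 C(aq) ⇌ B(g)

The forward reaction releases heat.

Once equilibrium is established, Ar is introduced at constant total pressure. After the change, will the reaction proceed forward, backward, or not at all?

Adding inert gas at constant total pressure expands the volume and lowers every reacting partial pressure. With Δn_gas = 1 − 0 = +1, Q moves away from K toward the side with fewer gas moles, so the system shifts toward the side with more gas moles — to the right.

right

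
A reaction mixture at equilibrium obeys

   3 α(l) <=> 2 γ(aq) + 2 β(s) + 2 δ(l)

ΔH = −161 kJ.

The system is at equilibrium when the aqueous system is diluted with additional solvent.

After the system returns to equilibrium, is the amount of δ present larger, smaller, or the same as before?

increases

Dilution lowers every aqueous concentration by the same factor. Δn_aq = 2 − 0 = +2, so the system shifts toward the side with more dissolved moles — to the right.
The net shift is to the right. δ is a product, so its amount increases.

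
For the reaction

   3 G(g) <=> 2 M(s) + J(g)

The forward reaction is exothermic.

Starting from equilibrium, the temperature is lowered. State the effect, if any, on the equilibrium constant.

K depends on temperature via the van 't Hoff relation. The forward reaction is exothermic, so lowering T increases K.

increases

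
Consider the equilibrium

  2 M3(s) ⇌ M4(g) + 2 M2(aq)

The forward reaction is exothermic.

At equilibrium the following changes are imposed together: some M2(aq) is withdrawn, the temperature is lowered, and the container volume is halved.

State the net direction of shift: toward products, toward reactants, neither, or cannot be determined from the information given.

Removing M2 (aq), a product, drives the reaction to the right.
The forward reaction is exothermic. Lowering T favours the exothermic direction — shift to the right.
Gas moles: reactants 0, products 1 (Δn_gas = +1). Compression shifts the system toward the side with fewer moles of gas — to the left.
The individual effects push in opposite directions; without quantitative information the net direction cannot be determined.

cannot be determined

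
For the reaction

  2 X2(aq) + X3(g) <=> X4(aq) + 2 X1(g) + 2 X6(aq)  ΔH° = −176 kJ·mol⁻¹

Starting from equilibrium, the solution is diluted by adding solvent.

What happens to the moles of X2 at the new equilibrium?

Dilution lowers every aqueous concentration by the same factor. Δn_aq = 3 − 2 = +1, so the system shifts toward the side with more dissolved moles — to the right.
The net shift is to the right. X2 is a reactant, so its amount decreases.

decreases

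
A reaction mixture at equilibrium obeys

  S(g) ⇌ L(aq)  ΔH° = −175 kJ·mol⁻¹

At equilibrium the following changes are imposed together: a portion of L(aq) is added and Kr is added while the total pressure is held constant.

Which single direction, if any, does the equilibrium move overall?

Adding L (aq), a product, drives the reaction to the left.
Adding inert gas at constant total pressure expands the volume and lowers every reacting partial pressure. With Δn_gas = 0 − 1 = -1, Q moves away from K toward the side with fewer gas moles, so the system shifts toward the side with more gas moles — to the left.
All effects act in the same direction — net shift to the left.

left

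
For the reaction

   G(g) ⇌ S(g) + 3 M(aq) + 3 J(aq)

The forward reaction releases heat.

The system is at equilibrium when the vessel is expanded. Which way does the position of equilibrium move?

no shift

Gas moles: reactants 1, products 1. Δn_gas = 0, so a volume change leaves Q equal to K — no shift from this change.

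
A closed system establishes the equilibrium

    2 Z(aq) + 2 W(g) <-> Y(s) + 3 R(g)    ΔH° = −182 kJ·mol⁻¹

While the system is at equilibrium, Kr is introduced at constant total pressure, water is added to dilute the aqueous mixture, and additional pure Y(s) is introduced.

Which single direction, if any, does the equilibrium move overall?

Adding inert gas at constant total pressure expands the volume and lowers every reacting partial pressure. With Δn_gas = 3 − 2 = +1, Q moves away from K toward the side with fewer gas moles, so the system shifts toward the side with more gas moles — to the right.
Dilution lowers every aqueous concentration by the same factor. Δn_aq = 0 − 2 = -2, so the system shifts toward the side with more dissolved moles — to the left.
Y is a pure solid; its activity is 1 regardless of amount, so Q is unaffected — no shift from this change.
The individual effects push in opposite directions; without quantitative information the net direction cannot be determined.

cannot be determined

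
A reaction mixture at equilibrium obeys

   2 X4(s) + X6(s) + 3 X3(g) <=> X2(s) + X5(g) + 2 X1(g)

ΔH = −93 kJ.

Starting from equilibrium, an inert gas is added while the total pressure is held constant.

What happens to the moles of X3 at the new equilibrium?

Adding inert gas at constant total pressure expands the volume, scaling every reacting partial pressure by the same factor. Δn_gas = 3 − 3 = 0, so Q is unchanged — no shift.
No net shift occurs, so the amount of X3 is unchanged.

unchanged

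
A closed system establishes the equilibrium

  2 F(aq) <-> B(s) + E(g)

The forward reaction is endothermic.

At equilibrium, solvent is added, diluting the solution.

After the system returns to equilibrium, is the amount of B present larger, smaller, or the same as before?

Dilution lowers every aqueous concentration by the same factor. Δn_aq = 0 − 2 = -2, so the system shifts toward the side with more dissolved moles — to the left.
The net shift is to the left. B is a product, so its amount decreases.

decreases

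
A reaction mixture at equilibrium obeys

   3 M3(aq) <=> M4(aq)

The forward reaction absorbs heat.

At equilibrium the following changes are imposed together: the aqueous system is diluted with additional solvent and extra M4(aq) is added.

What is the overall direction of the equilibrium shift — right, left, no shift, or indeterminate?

Dilution lowers every aqueous concentration by the same factor. Δn_aq = 1 − 3 = -2, so the system shifts toward the side with more dissolved moles — to the left.
Adding M4 (aq), a product, drives the reaction to the left.
All effects act in the same direction — net shift to the left.

left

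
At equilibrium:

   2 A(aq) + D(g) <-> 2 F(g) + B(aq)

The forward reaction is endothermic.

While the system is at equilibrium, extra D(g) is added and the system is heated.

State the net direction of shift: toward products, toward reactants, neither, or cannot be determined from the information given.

Adding D (g), a reactant, drives the reaction to the right.
The forward reaction is endothermic. Raising T favours the endothermic direction — shift to the right.
All effects act in the same direction — net shift to the right.

right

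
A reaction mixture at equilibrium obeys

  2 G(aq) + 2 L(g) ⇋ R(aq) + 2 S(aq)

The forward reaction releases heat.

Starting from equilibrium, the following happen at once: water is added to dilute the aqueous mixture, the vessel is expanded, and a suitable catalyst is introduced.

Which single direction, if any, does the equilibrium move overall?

cannot be determined

Dilution lowers every aqueous concentration by the same factor. Δn_aq = 3 − 2 = +1, so the system shifts toward the side with more dissolved moles — to the right.
Gas moles: reactants 2, products 0 (Δn_gas = -2). Expansion shifts the system toward the side with more moles of gas — to the left.
A catalyst speeds both forward and reverse rates equally; it changes neither Q nor K — no shift from this change.
The individual effects push in opposite directions; without quantitative information the net direction cannot be determined.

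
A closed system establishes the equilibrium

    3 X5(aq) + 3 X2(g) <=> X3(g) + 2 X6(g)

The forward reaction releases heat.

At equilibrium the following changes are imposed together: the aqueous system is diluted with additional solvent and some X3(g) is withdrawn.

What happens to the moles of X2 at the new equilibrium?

Dilution lowers every aqueous concentration by the same factor. Δn_aq = 0 − 3 = -3, so the system shifts toward the side with more dissolved moles — to the left.
Removing X3 (g), a product, drives the reaction to the right.
The two effects oppose each other, so the net shift — and hence the change in X2 — cannot be determined from the given information.

cannot be determined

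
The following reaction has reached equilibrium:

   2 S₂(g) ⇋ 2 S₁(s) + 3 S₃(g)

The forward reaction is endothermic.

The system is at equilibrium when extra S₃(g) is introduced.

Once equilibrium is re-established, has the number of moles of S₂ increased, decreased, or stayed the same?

Adding S₃ (g), a product, drives the reaction to the left.
The net shift is to the left. S₂ is a reactant, so its amount increases.

increases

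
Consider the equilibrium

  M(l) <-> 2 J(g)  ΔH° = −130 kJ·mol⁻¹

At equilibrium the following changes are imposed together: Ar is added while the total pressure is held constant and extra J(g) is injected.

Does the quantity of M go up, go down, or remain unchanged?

cannot be determined

Adding inert gas at constant total pressure expands the volume and lowers every reacting partial pressure. With Δn_gas = 2 − 0 = +2, Q moves away from K toward the side with fewer gas moles, so the system shifts toward the side with more gas moles — to the right.
Adding J (g), a product, drives the reaction to the left.
The two effects oppose each other, so the net shift — and hence the change in M — cannot be determined from the given information.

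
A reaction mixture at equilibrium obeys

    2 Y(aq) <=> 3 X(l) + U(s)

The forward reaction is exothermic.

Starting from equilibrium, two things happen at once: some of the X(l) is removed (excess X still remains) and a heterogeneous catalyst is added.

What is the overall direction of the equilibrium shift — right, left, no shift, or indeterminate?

no shift

X is a pure liquid; its activity is 1 regardless of amount, so Q is unaffected — no shift from this change.
A catalyst speeds both forward and reverse rates equally; it changes neither Q nor K — no shift from this change.
None of the changes alters Q relative to K, so there is no net shift.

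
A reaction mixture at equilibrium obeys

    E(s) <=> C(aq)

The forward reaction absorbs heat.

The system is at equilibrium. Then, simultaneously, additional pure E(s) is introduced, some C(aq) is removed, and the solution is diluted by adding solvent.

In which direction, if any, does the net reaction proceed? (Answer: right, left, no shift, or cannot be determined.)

E is a pure solid; its activity is 1 regardless of amount, so Q is unaffected — no shift from this change.
Removing C (aq), a product, drives the reaction to the right.
Dilution lowers every aqueous concentration by the same factor. Δn_aq = 1 − 0 = +1, so the system shifts toward the side with more dissolved moles — to the right.
Only the nonzero effect(s) matter; the net shift is to the right.

right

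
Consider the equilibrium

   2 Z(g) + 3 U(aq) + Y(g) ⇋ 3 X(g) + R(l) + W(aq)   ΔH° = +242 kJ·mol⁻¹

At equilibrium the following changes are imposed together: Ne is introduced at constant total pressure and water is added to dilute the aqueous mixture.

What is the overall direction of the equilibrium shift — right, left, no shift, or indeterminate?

left

Adding inert gas at constant total pressure expands the volume, scaling every reacting partial pressure by the same factor. Δn_gas = 3 − 3 = 0, so Q is unchanged — no shift.
Dilution lowers every aqueous concentration by the same factor. Δn_aq = 1 − 3 = -2, so the system shifts toward the side with more dissolved moles — to the left.
Only the nonzero effect(s) matter; the net shift is to the left.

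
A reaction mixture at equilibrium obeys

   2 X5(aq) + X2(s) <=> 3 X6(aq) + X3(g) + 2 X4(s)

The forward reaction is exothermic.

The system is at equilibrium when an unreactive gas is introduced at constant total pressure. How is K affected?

unchanged

The equilibrium constant depends only on temperature. This perturbation may move the position of equilibrium, but since T is unchanged, K itself is unchanged.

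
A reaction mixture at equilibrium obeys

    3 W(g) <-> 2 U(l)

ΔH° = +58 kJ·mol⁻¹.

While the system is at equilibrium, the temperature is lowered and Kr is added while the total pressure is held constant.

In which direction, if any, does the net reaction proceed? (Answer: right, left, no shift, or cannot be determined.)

left

The forward reaction is endothermic. Lowering T favours the exothermic direction — shift to the left.
Adding inert gas at constant total pressure expands the volume and lowers every reacting partial pressure. With Δn_gas = 0 − 3 = -3, Q moves away from K toward the side with fewer gas moles, so the system shifts toward the side with more gas moles — to the left.
All effects act in the same direction — net shift to the left.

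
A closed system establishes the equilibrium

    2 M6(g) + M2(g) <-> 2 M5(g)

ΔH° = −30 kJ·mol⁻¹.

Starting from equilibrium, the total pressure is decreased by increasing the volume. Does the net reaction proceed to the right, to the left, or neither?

left

Gas moles: reactants 3, products 2 (Δn_gas = -1). Expansion shifts the system toward the side with more moles of gas — to the left.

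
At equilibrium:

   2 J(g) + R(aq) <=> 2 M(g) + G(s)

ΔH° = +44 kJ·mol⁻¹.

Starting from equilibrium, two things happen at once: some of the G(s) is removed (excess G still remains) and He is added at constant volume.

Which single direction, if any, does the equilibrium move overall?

no shift

G is a pure solid; its activity is 1 regardless of amount, so Q is unaffected — no shift from this change.
At constant volume, adding an inert gas leaves every reacting species' partial pressure unchanged, so Q is unchanged — no shift from this change.
None of the changes alters Q relative to K, so there is no net shift.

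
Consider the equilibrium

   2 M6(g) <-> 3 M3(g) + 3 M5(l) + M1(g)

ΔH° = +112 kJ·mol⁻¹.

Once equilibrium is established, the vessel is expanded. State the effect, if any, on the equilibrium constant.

The equilibrium constant depends only on temperature. This perturbation may move the position of equilibrium, but since T is unchanged, K itself is unchanged.

unchanged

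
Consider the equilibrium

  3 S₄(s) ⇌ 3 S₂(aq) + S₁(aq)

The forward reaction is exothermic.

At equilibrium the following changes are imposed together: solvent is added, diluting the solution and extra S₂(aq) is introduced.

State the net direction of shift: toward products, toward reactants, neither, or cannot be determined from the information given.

cannot be determined

Dilution lowers every aqueous concentration by the same factor. Δn_aq = 4 − 0 = +4, so the system shifts toward the side with more dissolved moles — to the right.
Adding S₂ (aq), a product, drives the reaction to the left.
The individual effects push in opposite directions; without quantitative information the net direction cannot be determined.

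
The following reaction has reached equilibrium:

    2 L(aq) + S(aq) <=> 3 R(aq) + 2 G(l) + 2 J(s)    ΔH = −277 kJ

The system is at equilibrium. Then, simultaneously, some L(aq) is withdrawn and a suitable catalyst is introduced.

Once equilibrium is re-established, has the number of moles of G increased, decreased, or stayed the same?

decreases

Removing L (aq), a reactant, drives the reaction to the left.
A catalyst speeds both forward and reverse rates equally; it changes neither Q nor K — no shift from this change.
The net shift is to the left. G is a product, so its amount decreases.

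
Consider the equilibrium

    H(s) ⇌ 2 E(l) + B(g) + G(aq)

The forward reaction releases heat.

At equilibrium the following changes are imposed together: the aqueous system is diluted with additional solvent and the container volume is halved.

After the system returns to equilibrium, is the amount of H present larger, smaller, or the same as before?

Dilution lowers every aqueous concentration by the same factor. Δn_aq = 1 − 0 = +1, so the system shifts toward the side with more dissolved moles — to the right.
Gas moles: reactants 0, products 1 (Δn_gas = +1). Compression shifts the system toward the side with fewer moles of gas — to the left.
The two effects oppose each other, so the net shift — and hence the change in H — cannot be determined from the given information.

cannot be determined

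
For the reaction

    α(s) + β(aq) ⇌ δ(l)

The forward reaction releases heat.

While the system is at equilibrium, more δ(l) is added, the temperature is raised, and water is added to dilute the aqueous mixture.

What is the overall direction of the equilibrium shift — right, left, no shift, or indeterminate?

δ is a pure liquid; its activity is 1 regardless of amount, so Q is unaffected — no shift from this change.
The forward reaction is exothermic. Raising T favours the endothermic direction — shift to the left.
Dilution lowers every aqueous concentration by the same factor. Δn_aq = 0 − 1 = -1, so the system shifts toward the side with more dissolved moles — to the left.
Only the nonzero effect(s) matter; the net shift is to the left.

left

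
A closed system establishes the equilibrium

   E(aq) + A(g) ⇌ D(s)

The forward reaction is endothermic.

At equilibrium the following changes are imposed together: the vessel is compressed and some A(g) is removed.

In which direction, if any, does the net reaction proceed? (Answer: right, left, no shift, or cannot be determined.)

cannot be determined

Gas moles: reactants 1, products 0 (Δn_gas = -1). Compression shifts the system toward the side with fewer moles of gas — to the right.
Removing A (g), a reactant, drives the reaction to the left.
The individual effects push in opposite directions; without quantitative information the net direction cannot be determined.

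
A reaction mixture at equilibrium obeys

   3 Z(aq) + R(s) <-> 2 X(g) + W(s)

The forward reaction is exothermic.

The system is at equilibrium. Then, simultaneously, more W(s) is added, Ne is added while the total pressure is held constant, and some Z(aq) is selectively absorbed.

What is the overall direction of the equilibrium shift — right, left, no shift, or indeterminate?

cannot be determined

W is a pure solid; its activity is 1 regardless of amount, so Q is unaffected — no shift from this change.
Adding inert gas at constant total pressure expands the volume and lowers every reacting partial pressure. With Δn_gas = 2 − 0 = +2, Q moves away from K toward the side with fewer gas moles, so the system shifts toward the side with more gas moles — to the right.
Removing Z (aq), a reactant, drives the reaction to the left.
The individual effects push in opposite directions; without quantitative information the net direction cannot be determined.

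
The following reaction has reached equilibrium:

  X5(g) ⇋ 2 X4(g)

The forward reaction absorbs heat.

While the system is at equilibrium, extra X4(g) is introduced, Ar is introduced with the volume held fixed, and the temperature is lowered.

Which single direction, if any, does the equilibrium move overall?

left

Adding X4 (g), a product, drives the reaction to the left.
At constant volume, adding an inert gas leaves every reacting species' partial pressure unchanged, so Q is unchanged — no shift from this change.
The forward reaction is endothermic. Lowering T favours the exothermic direction — shift to the left.
Only the nonzero effect(s) matter; the net shift is to the left.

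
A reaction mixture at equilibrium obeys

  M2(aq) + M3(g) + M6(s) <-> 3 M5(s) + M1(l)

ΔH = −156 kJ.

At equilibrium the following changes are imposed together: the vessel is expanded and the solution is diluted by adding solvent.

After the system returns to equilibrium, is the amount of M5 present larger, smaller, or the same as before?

decreases

Gas moles: reactants 1, products 0 (Δn_gas = -1). Expansion shifts the system toward the side with more moles of gas — to the left.
Dilution lowers every aqueous concentration by the same factor. Δn_aq = 0 − 1 = -1, so the system shifts toward the side with more dissolved moles — to the left.
The net shift is to the left. M5 is a product, so its amount decreases.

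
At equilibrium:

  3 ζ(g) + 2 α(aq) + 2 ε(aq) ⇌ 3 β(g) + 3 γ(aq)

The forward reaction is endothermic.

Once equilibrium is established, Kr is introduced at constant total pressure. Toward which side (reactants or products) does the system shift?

no shift

Adding inert gas at constant total pressure expands the volume, scaling every reacting partial pressure by the same factor. Δn_gas = 3 − 3 = 0, so Q is unchanged — no shift.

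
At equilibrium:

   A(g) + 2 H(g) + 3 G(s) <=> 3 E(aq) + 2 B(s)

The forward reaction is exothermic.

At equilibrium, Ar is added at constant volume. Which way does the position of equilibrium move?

At constant volume, adding an inert gas leaves every reacting species' partial pressure unchanged, so Q is unchanged — no shift from this change.

no shift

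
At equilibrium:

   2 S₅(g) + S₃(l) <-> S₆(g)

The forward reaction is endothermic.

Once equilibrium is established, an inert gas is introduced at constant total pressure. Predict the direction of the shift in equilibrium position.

left

Adding inert gas at constant total pressure expands the volume and lowers every reacting partial pressure. With Δn_gas = 1 − 2 = -1, Q moves away from K toward the side with fewer gas moles, so the system shifts toward the side with more gas moles — to the left.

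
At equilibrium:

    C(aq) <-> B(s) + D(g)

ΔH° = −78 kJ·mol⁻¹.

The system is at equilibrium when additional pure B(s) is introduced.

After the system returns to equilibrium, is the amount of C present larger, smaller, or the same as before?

B is a pure solid; its activity is 1 regardless of amount, so Q is unaffected — no shift from this change.
No net shift occurs, so the amount of C is unchanged.

unchanged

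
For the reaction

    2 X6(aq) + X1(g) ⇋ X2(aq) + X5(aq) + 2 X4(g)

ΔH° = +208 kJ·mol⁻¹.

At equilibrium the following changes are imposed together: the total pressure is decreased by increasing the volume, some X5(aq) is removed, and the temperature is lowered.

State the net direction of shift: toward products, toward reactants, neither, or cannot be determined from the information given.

Gas moles: reactants 1, products 2 (Δn_gas = +1). Expansion shifts the system toward the side with more moles of gas — to the right.
Removing X5 (aq), a product, drives the reaction to the right.
The forward reaction is endothermic. Lowering T favours the exothermic direction — shift to the left.
The individual effects push in opposite directions; without quantitative information the net direction cannot be determined.

cannot be determined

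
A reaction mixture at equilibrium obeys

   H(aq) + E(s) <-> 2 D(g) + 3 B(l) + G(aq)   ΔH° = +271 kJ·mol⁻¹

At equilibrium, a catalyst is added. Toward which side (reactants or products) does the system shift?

A catalyst speeds both forward and reverse rates equally; it changes neither Q nor K — no shift from this change.

no shift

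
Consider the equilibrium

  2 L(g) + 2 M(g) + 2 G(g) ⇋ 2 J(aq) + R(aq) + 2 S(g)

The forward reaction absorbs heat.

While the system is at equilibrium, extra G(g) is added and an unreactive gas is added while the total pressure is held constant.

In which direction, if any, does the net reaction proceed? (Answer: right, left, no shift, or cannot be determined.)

Adding G (g), a reactant, drives the reaction to the right.
Adding inert gas at constant total pressure expands the volume and lowers every reacting partial pressure. With Δn_gas = 2 − 6 = -4, Q moves away from K toward the side with fewer gas moles, so the system shifts toward the side with more gas moles — to the left.
The individual effects push in opposite directions; without quantitative information the net direction cannot be determined.

cannot be determined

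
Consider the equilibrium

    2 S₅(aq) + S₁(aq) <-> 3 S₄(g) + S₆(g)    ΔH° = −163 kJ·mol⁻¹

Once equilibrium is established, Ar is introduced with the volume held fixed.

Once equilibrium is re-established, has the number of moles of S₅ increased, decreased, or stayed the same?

unchanged

At constant volume, adding an inert gas leaves every reacting species' partial pressure unchanged, so Q is unchanged — no shift from this change.
No net shift occurs, so the amount of S₅ is unchanged.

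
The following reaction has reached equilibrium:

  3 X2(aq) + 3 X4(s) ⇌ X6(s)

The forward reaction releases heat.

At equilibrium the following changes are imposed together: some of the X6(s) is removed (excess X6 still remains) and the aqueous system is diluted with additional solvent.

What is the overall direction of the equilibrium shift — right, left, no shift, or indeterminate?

X6 is a pure solid; its activity is 1 regardless of amount, so Q is unaffected — no shift from this change.
Dilution lowers every aqueous concentration by the same factor. Δn_aq = 0 − 3 = -3, so the system shifts toward the side with more dissolved moles — to the left.
Only the nonzero effect(s) matter; the net shift is to the left.

left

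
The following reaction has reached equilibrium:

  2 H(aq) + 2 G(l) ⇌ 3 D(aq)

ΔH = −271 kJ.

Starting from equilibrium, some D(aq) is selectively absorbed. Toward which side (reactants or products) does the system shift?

right

Removing D (aq), a product, drives the reaction to the right.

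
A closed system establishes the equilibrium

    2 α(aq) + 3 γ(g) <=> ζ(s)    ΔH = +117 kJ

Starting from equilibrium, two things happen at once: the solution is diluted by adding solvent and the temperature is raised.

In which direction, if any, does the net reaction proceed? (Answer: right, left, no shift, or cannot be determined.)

cannot be determined

Dilution lowers every aqueous concentration by the same factor. Δn_aq = 0 − 2 = -2, so the system shifts toward the side with more dissolved moles — to the left.
The forward reaction is endothermic. Raising T favours the endothermic direction — shift to the right.
The individual effects push in opposite directions; without quantitative information the net direction cannot be determined.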